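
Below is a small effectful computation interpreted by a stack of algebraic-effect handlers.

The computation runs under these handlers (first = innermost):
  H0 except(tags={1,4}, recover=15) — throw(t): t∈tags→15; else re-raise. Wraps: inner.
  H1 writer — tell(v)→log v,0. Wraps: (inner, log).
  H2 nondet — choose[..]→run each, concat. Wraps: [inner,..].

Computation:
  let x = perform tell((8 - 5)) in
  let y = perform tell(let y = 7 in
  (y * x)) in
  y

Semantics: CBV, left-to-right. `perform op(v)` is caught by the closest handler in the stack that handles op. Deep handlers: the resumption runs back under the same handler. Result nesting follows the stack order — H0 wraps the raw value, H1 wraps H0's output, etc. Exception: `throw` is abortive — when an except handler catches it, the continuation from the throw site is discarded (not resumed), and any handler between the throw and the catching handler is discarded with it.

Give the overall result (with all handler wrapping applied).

Evaluation trace:
tell(3) @ H1 ⇒ log+=3
tell(0) @ H1 ⇒ log+=0
H0 returns 0
H1 returns (0, (3, 0))
H2 returns [(0, (3, 0))]
= [(0, (3, 0))]

Answer: [(0, (3, 0))]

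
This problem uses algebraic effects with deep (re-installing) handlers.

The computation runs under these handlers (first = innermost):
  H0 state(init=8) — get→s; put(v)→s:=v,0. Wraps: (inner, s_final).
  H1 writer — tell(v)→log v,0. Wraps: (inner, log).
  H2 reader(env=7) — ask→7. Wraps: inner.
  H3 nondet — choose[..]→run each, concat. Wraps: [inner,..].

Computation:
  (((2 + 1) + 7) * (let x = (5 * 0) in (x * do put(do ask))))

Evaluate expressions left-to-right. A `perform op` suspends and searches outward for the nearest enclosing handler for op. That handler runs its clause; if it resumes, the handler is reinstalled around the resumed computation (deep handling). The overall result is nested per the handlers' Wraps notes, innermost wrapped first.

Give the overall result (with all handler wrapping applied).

Answer: [((0, 7), ())]

Step-by-step:
ask @ H2 ⇒ 7
put(7) @ H0 ⇒ s:=7
H0 returns (0, 7)
H1 returns ((0, 7), ())
H2 returns ((0, 7), ())
H3 returns [((0, 7), ())]
= [((0, 7), ())]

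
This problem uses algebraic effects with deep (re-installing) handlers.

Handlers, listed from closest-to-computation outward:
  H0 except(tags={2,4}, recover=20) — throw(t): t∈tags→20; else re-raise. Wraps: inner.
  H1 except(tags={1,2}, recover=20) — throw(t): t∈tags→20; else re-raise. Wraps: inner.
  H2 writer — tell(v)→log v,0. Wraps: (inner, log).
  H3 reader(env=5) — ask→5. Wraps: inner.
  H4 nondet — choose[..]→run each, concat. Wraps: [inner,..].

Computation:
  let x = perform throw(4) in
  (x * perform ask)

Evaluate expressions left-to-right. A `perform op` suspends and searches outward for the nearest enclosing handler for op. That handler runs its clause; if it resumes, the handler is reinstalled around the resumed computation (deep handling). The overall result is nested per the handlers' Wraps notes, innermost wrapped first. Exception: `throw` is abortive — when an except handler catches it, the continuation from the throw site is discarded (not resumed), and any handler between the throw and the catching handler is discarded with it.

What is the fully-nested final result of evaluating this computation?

Answer: [(20, ())]

Evaluation trace:
throw(4) @ H0 caught ⇒ 20
H1 returns 20
H2 returns (20, ())
H3 returns (20, ())
H4 returns [(20, ())]
= [(20, ())]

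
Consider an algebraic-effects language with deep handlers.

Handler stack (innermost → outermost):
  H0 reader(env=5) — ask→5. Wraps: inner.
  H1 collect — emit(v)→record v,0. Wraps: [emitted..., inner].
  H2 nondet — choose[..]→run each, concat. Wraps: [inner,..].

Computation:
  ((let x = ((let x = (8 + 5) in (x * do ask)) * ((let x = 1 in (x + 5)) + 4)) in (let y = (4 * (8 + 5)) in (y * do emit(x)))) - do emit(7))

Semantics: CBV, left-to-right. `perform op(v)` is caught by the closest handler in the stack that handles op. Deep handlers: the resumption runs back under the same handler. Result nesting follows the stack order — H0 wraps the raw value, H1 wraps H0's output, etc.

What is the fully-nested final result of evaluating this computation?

Answer: [[650, 7, 0]]

Step-by-step:
ask @ H0 ⇒ 5
emit(650) @ H1 ⇒ out+=650
emit(7) @ H1 ⇒ out+=7
H0 returns 0
H1 returns [650, 7, 0]
H2 returns [[650, 7, 0]]
= [[650, 7, 0]]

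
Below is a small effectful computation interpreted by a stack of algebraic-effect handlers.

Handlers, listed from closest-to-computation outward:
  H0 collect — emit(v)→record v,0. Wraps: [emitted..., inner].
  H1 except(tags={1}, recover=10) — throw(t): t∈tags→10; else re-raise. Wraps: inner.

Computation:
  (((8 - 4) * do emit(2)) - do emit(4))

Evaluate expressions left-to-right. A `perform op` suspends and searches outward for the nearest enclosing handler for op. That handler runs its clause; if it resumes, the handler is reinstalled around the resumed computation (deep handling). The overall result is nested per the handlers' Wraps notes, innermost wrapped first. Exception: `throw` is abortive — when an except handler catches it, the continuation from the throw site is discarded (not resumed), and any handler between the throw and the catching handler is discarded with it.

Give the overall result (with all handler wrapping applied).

Working:
emit(2) @ H0 ⇒ out+=2
emit(4) @ H0 ⇒ out+=4
H0 returns [2, 4, 0]
H1 returns [2, 4, 0]
= [2, 4, 0]

Answer: [2, 4, 0]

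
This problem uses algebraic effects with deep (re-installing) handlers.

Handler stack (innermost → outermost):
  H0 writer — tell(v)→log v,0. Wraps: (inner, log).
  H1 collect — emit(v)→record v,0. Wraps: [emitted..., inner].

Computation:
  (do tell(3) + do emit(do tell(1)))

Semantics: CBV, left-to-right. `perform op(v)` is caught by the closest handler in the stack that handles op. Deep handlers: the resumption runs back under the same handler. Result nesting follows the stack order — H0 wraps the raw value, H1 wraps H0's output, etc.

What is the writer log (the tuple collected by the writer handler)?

Step-by-step:
tell(3) @ H0 ⇒ log+=3
tell(1) @ H0 ⇒ log+=1
emit(0) @ H1 ⇒ out+=0
H0 returns (0, (3, 1))
H1 returns [0, (0, (3, 1))]
= [0, (0, (3, 1))]

Answer: (3, 1)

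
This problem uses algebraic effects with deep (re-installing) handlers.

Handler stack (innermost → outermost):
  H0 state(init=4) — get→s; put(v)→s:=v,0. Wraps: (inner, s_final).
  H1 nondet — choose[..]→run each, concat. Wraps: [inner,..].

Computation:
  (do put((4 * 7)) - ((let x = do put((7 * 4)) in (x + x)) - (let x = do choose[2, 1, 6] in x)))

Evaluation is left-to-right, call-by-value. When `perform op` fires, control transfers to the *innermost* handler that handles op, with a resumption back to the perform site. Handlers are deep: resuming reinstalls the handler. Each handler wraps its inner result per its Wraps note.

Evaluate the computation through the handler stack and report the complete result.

Step-by-step:
put(28) @ H0 ⇒ s:=28
put(28) @ H0 ⇒ s:=28
choose[2, 1, 6] @ H1
  branch[0] choose=2:
    H0 returns (2, 28)
    H1 returns [(2, 28)]
  branch[1] choose=1:
    H0 returns (1, 28)
    H1 returns [(1, 28)]
  branch[2] choose=6:
    H0 returns (6, 28)
    H1 returns [(6, 28)]
= [(2, 28), (1, 28), (6, 28)]

Answer: [(2, 28), (1, 28), (6, 28)]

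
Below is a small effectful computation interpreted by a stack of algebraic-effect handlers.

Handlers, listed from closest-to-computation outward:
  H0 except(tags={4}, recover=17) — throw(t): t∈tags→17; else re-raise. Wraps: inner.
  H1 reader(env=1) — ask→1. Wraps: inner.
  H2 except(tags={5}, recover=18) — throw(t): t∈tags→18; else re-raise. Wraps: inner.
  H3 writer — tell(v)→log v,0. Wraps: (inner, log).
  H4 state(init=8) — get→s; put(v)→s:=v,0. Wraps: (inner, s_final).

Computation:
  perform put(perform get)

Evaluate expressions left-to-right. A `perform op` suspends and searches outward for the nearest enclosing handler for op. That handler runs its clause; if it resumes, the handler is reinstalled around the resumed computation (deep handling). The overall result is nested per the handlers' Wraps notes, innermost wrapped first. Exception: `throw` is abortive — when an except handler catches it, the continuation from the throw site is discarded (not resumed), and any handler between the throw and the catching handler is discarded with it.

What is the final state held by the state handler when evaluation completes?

Working:
get @ H4 ⇒ 8
put(8) @ H4 ⇒ s:=8
H0 returns 0
H1 returns 0
H2 returns 0
H3 returns (0, ())
H4 returns ((0, ()), 8)
= ((0, ()), 8)

Answer: 8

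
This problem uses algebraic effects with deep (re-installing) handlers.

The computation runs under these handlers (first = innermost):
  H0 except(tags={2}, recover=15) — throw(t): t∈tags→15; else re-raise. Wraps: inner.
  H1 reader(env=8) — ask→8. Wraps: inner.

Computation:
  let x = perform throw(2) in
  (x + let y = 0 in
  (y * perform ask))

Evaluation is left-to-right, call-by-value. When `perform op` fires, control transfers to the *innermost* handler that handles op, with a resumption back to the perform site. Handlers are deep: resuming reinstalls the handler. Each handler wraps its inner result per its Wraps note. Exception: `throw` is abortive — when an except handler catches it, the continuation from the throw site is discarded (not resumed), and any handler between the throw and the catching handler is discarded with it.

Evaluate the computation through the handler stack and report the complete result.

Answer: 15

Working:
throw(2) @ H0 caught ⇒ 15
H1 returns 15
= 15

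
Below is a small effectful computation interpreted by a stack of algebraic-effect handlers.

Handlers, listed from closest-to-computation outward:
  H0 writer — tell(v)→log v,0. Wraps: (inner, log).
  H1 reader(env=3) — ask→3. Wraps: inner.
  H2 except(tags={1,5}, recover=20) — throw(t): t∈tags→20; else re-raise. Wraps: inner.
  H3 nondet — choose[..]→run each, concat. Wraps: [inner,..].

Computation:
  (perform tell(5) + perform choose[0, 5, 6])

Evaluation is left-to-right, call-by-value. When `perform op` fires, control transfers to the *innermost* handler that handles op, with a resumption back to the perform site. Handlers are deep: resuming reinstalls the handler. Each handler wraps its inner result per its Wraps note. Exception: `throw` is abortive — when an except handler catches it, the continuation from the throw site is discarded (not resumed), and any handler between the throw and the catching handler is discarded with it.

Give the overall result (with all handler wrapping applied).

Answer: [(0, (5)), (5, (5)), (6, (5))]

Step-by-step:
tell(5) @ H0 ⇒ log+=5
choose[0, 5, 6] @ H3
  branch[0] choose=0:
    H0 returns (0, (5))
    H1 returns (0, (5))
    H2 returns (0, (5))
    H3 returns [(0, (5))]
  branch[1] choose=5:
    H0 returns (5, (5))
    H1 returns (5, (5))
    H2 returns (5, (5))
    H3 returns [(5, (5))]
  branch[2] choose=6:
    H0 returns (6, (5))
    H1 returns (6, (5))
    H2 returns (6, (5))
    H3 returns [(6, (5))]
= [(0, (5)), (5, (5)), (6, (5))]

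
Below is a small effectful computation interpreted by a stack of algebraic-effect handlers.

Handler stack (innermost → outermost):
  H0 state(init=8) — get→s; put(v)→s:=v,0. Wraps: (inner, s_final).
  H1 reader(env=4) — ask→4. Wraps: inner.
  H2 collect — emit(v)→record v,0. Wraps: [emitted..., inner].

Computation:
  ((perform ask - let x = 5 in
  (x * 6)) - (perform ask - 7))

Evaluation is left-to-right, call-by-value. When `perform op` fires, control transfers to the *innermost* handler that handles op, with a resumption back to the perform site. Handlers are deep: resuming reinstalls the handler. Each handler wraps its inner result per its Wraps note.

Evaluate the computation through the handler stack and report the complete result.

Step-by-step:
ask @ H1 ⇒ 4
ask @ H1 ⇒ 4
H0 returns (-23, 8)
H1 returns (-23, 8)
H2 returns [(-23, 8)]
= [(-23, 8)]

Answer: [(-23, 8)]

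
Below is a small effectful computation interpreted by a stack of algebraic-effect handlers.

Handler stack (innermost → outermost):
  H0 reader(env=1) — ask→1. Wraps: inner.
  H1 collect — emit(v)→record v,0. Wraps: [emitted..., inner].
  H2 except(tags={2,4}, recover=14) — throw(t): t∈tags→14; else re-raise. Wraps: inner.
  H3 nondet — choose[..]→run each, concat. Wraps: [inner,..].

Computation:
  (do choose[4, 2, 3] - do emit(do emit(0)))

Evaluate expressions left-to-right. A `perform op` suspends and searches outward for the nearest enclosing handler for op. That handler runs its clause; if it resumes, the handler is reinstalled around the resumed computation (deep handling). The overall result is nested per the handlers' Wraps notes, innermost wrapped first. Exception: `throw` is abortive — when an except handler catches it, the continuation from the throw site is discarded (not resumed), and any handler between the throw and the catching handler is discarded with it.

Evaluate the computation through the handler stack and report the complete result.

Answer: [[0, 0, 4], [0, 0, 2], [0, 0, 3]]

Step-by-step:
choose[4, 2, 3] @ H3
  branch[0] choose=4:
    emit(0) @ H1 ⇒ out+=0
    emit(0) @ H1 ⇒ out+=0
    H0 returns 4
    H1 returns [0, 0, 4]
    H2 returns [0, 0, 4]
    H3 returns [[0, 0, 4]]
  branch[1] choose=2:
    emit(0) @ H1 ⇒ out+=0
    emit(0) @ H1 ⇒ out+=0
    H0 returns 2
    H1 returns [0, 0, 2]
    H2 returns [0, 0, 2]
    H3 returns [[0, 0, 2]]
  branch[2] choose=3:
    emit(0) @ H1 ⇒ out+=0
    emit(0) @ H1 ⇒ out+=0
    H0 returns 3
    H1 returns [0, 0, 3]
    H2 returns [0, 0, 3]
    H3 returns [[0, 0, 3]]
= [[0, 0, 4], [0, 0, 2], [0, 0, 3]]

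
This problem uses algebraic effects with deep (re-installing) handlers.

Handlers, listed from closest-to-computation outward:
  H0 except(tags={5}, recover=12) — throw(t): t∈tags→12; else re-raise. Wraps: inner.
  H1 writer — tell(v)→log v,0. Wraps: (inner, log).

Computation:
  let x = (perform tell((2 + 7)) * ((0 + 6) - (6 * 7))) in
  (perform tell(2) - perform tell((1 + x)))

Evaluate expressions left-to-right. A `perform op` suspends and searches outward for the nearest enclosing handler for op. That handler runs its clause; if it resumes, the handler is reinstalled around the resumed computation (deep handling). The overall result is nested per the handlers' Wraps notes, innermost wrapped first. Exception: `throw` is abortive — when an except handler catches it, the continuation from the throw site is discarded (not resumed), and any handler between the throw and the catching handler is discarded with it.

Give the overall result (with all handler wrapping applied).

Step-by-step:
tell(9) @ H1 ⇒ log+=9
tell(2) @ H1 ⇒ log+=2
tell(1) @ H1 ⇒ log+=1
H0 returns 0
H1 returns (0, (9, 2, 1))
= (0, (9, 2, 1))

Answer: (0, (9, 2, 1))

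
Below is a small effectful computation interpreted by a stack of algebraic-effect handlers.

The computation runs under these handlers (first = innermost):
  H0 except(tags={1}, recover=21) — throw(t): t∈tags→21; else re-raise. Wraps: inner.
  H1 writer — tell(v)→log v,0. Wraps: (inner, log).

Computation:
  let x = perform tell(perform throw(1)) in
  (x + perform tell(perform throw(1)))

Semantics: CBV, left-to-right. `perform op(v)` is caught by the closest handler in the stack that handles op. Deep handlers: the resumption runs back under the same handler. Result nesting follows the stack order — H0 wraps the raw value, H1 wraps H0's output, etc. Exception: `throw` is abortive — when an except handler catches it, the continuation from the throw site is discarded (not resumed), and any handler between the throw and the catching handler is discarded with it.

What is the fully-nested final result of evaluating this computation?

Answer: (21, ())

Working:
throw(1) @ H0 caught ⇒ 21
H1 returns (21, ())
= (21, ())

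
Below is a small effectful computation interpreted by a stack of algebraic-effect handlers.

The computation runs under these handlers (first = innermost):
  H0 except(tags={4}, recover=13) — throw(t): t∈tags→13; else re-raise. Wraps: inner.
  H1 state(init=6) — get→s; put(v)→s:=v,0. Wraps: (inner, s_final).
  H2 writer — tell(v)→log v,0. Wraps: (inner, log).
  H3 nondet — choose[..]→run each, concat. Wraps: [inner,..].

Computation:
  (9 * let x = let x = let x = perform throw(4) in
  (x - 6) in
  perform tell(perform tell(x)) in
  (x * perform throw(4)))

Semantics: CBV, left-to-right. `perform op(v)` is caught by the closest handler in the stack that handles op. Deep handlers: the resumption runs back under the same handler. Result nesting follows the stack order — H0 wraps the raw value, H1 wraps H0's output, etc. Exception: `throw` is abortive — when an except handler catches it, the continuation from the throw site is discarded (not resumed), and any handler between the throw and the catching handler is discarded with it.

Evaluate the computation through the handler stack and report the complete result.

Working:
throw(4) @ H0 caught ⇒ 13
H1 returns (13, 6)
H2 returns ((13, 6), ())
H3 returns [((13, 6), ())]
= [((13, 6), ())]

Answer: [((13, 6), ())]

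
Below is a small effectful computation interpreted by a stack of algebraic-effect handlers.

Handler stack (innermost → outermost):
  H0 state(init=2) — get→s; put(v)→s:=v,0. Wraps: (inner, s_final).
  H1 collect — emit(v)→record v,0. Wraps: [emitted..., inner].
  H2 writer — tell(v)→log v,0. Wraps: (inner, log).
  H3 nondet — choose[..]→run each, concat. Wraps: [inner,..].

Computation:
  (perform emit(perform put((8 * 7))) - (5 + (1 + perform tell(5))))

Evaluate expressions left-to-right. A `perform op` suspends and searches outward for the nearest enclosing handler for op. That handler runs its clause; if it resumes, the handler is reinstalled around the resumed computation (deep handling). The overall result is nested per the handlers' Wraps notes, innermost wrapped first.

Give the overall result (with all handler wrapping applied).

Step-by-step:
put(56) @ H0 ⇒ s:=56
emit(0) @ H1 ⇒ out+=0
tell(5) @ H2 ⇒ log+=5
H0 returns (-6, 56)
H1 returns [0, (-6, 56)]
H2 returns ([0, (-6, 56)], (5))
H3 returns [([0, (-6, 56)], (5))]
= [([0, (-6, 56)], (5))]

Answer: [([0, (-6, 56)], (5))]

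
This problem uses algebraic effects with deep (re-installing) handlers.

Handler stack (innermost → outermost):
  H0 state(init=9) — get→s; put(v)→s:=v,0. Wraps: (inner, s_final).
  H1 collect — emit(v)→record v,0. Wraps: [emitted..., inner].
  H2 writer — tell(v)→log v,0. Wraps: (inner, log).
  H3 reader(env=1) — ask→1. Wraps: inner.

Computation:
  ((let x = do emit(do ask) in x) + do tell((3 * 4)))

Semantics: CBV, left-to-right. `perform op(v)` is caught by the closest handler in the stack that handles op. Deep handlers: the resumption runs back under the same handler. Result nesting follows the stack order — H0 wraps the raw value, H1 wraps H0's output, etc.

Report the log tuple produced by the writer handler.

Working:
ask @ H3 ⇒ 1
emit(1) @ H1 ⇒ out+=1
tell(12) @ H2 ⇒ log+=12
H0 returns (0, 9)
H1 returns [1, (0, 9)]
H2 returns ([1, (0, 9)], (12))
H3 returns ([1, (0, 9)], (12))
= ([1, (0, 9)], (12))

Answer: (12)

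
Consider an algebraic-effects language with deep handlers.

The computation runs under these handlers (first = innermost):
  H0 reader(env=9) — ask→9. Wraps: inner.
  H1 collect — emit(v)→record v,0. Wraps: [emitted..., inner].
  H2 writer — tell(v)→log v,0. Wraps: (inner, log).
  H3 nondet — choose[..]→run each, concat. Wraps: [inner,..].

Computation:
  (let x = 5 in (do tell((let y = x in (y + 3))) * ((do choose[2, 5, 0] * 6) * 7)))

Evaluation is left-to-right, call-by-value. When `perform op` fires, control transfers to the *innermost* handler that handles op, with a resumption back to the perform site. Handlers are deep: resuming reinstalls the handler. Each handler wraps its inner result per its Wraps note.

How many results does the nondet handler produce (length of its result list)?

Answer: 3

Step-by-step:
tell(8) @ H2 ⇒ log+=8
choose[2, 5, 0] @ H3
  branch[0] choose=2:
    H0 returns 0
    H1 returns [0]
    H2 returns ([0], (8))
    H3 returns [([0], (8))]
  branch[1] choose=5:
    H0 returns 0
    H1 returns [0]
    H2 returns ([0], (8))
    H3 returns [([0], (8))]
  branch[2] choose=0:
    H0 returns 0
    H1 returns [0]
    H2 returns ([0], (8))
    H3 returns [([0], (8))]
= [([0], (8)), ([0], (8)), ([0], (8))]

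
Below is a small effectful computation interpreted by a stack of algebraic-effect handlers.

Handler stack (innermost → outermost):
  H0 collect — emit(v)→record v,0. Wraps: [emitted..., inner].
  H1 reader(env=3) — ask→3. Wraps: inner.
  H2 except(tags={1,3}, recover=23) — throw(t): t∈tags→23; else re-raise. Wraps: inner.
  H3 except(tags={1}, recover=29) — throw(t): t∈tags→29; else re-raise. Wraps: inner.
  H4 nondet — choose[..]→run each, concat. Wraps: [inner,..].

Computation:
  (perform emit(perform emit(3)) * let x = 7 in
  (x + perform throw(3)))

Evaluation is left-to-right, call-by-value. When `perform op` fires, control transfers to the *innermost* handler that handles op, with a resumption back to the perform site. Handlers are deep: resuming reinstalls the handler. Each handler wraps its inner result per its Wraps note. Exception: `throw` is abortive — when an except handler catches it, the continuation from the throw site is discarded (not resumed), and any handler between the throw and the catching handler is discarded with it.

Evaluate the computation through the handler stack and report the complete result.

Answer: [23]

Step-by-step:
emit(3) @ H0 ⇒ out+=3
emit(0) @ H0 ⇒ out+=0
throw(3) @ H2 caught ⇒ 23
H3 returns 23
H4 returns [23]
= [23]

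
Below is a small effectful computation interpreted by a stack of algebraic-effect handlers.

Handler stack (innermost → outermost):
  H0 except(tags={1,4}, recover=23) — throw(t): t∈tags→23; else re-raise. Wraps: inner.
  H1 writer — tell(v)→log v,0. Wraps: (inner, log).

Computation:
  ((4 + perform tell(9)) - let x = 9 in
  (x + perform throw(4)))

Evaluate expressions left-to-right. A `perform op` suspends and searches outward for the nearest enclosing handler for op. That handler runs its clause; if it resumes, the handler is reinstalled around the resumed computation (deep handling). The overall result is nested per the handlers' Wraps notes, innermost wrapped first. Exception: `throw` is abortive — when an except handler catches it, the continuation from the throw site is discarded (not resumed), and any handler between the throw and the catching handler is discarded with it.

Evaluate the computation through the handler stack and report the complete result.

Answer: (23, (9))

Working:
tell(9) @ H1 ⇒ log+=9
throw(4) @ H0 caught ⇒ 23
H1 returns (23, (9))
= (23, (9))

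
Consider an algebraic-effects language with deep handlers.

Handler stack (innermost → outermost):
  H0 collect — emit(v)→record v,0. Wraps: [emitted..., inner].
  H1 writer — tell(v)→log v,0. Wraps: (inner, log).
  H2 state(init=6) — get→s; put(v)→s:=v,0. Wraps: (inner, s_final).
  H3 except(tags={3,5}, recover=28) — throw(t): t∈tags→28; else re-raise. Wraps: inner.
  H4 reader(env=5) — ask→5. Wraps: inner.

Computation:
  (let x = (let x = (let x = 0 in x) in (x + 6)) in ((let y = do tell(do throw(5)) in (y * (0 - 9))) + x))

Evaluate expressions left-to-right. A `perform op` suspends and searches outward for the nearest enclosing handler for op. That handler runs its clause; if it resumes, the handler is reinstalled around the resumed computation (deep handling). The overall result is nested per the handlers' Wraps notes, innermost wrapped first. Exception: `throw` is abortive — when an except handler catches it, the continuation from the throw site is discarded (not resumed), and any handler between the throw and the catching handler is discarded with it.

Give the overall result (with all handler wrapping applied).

Answer: 28

Step-by-step:
throw(5) @ H3 caught ⇒ 28
H4 returns 28
= 28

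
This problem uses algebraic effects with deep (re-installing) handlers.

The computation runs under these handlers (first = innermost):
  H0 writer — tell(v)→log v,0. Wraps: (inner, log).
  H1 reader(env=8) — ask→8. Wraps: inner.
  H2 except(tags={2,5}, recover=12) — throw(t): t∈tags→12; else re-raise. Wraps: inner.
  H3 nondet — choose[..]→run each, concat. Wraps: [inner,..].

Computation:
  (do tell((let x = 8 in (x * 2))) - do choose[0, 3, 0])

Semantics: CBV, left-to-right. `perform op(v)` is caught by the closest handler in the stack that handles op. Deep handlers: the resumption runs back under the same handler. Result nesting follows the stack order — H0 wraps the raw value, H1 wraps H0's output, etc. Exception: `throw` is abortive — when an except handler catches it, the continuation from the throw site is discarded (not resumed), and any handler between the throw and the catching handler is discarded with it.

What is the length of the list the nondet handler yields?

Answer: 3

Step-by-step:
tell(16) @ H0 ⇒ log+=16
choose[0, 3, 0] @ H3
  branch[0] choose=0:
    H0 returns (0, (16))
    H1 returns (0, (16))
    H2 returns (0, (16))
    H3 returns [(0, (16))]
  branch[1] choose=3:
    H0 returns (-3, (16))
    H1 returns (-3, (16))
    H2 returns (-3, (16))
    H3 returns [(-3, (16))]
  branch[2] choose=0:
    H0 returns (0, (16))
    H1 returns (0, (16))
    H2 returns (0, (16))
    H3 returns [(0, (16))]
= [(0, (16)), (-3, (16)), (0, (16))]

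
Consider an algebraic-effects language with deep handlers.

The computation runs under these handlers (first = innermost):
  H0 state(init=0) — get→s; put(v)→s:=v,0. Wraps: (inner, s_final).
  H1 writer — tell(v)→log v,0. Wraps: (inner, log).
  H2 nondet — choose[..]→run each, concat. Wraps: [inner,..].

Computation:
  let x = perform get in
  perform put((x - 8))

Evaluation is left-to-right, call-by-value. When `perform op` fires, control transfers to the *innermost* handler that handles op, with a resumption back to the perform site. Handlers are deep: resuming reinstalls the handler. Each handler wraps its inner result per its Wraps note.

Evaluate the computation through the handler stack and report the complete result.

Answer: [((0, -8), ())]

Evaluation trace:
get @ H0 ⇒ 0
put(-8) @ H0 ⇒ s:=-8
H0 returns (0, -8)
H1 returns ((0, -8), ())
H2 returns [((0, -8), ())]
= [((0, -8), ())]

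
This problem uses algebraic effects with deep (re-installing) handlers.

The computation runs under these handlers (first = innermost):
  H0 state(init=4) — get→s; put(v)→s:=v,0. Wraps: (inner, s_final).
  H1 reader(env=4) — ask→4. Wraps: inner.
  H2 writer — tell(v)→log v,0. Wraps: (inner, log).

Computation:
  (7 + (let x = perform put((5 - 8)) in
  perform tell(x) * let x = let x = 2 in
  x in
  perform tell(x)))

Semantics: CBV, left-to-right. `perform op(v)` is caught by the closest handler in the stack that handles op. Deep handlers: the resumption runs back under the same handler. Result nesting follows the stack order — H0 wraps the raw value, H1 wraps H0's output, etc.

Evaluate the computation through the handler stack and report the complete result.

Step-by-step:
put(-3) @ H0 ⇒ s:=-3
tell(0) @ H2 ⇒ log+=0
tell(2) @ H2 ⇒ log+=2
H0 returns (7, -3)
H1 returns (7, -3)
H2 returns ((7, -3), (0, 2))
= ((7, -3), (0, 2))

Answer: ((7, -3), (0, 2))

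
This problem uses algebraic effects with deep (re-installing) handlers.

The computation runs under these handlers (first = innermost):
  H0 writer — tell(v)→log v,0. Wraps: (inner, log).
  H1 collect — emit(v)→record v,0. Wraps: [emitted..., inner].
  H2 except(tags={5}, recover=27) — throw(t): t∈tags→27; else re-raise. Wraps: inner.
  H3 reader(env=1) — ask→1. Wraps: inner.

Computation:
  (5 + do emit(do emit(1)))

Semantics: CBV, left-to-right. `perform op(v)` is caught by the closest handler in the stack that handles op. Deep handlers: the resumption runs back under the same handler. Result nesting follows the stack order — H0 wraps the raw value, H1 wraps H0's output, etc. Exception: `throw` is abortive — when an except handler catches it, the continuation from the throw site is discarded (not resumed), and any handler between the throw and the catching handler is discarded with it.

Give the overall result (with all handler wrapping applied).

Working:
emit(1) @ H1 ⇒ out+=1
emit(0) @ H1 ⇒ out+=0
H0 returns (5, ())
H1 returns [1, 0, (5, ())]
H2 returns [1, 0, (5, ())]
H3 returns [1, 0, (5, ())]
= [1, 0, (5, ())]

Answer: [1, 0, (5, ())]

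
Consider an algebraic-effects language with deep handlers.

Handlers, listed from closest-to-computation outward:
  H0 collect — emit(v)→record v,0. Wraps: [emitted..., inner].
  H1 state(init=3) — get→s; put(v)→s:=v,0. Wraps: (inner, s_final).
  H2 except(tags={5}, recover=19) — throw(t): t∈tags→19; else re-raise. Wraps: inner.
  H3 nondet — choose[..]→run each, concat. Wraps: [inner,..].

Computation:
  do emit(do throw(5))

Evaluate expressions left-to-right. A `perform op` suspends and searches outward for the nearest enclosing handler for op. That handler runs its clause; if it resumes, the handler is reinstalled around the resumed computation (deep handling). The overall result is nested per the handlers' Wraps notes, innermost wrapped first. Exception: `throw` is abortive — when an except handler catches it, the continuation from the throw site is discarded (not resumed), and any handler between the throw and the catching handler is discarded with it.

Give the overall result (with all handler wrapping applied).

Step-by-step:
throw(5) @ H2 caught ⇒ 19
H3 returns [19]
= [19]

Answer: [19]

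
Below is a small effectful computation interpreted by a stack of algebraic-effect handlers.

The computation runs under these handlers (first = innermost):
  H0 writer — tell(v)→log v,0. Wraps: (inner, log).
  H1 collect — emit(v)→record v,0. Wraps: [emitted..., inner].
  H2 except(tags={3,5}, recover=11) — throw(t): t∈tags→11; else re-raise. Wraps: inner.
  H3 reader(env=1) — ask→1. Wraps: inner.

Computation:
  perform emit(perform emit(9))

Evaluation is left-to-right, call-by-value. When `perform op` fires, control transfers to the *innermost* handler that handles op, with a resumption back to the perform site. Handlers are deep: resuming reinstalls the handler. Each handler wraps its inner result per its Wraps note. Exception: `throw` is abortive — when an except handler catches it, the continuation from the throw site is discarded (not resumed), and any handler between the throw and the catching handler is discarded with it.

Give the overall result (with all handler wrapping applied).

Step-by-step:
emit(9) @ H1 ⇒ out+=9
emit(0) @ H1 ⇒ out+=0
H0 returns (0, ())
H1 returns [9, 0, (0, ())]
H2 returns [9, 0, (0, ())]
H3 returns [9, 0, (0, ())]
= [9, 0, (0, ())]

Answer: [9, 0, (0, ())]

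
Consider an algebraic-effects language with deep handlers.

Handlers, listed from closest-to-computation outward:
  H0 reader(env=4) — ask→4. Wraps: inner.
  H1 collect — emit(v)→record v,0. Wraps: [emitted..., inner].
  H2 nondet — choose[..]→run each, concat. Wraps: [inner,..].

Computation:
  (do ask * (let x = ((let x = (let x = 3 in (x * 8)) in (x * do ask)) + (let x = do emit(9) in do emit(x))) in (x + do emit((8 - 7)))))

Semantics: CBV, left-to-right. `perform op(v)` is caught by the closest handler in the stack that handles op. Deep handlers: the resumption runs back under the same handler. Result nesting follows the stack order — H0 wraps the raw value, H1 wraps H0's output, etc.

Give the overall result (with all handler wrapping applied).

Working:
ask @ H0 ⇒ 4
ask @ H0 ⇒ 4
emit(9) @ H1 ⇒ out+=9
emit(0) @ H1 ⇒ out+=0
emit(1) @ H1 ⇒ out+=1
H0 returns 384
H1 returns [9, 0, 1, 384]
H2 returns [[9, 0, 1, 384]]
= [[9, 0, 1, 384]]

Answer: [[9, 0, 1, 384]]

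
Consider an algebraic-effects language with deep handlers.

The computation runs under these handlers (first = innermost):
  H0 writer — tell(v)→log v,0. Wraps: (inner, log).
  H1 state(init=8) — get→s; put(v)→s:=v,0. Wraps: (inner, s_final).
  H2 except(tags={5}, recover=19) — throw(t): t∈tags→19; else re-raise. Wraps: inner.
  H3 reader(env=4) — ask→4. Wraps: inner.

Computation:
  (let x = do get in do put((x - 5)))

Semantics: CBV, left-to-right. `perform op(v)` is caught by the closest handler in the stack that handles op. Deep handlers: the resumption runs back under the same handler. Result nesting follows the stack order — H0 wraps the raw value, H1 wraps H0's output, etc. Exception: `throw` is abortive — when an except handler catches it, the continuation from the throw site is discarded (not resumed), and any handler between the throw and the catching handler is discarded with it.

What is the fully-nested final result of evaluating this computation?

Working:
get @ H1 ⇒ 8
put(3) @ H1 ⇒ s:=3
H0 returns (0, ())
H1 returns ((0, ()), 3)
H2 returns ((0, ()), 3)
H3 returns ((0, ()), 3)
= ((0, ()), 3)

Answer: ((0, ()), 3)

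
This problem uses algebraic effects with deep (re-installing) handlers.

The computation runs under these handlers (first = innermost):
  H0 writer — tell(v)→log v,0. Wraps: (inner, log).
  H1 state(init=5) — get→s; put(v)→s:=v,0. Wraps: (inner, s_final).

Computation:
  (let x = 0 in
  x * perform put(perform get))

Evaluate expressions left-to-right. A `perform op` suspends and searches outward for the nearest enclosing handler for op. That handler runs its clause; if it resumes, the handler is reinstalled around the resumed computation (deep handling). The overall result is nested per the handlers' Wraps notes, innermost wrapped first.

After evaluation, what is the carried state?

Answer: 5

Evaluation trace:
get @ H1 ⇒ 5
put(5) @ H1 ⇒ s:=5
H0 returns (0, ())
H1 returns ((0, ()), 5)
= ((0, ()), 5)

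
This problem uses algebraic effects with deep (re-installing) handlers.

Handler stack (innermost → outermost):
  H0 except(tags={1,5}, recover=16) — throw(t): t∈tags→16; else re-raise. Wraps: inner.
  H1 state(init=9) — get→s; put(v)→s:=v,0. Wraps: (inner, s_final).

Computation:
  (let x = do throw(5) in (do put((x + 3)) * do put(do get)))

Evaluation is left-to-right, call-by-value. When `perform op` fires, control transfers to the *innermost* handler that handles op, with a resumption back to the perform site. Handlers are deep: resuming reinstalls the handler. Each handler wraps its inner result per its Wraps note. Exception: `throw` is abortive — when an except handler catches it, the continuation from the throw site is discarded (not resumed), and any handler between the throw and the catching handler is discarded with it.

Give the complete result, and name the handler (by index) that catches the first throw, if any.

Answer: (16, 9) ; first throw caught by: H0

Step-by-step:
throw(5) @ H0 caught ⇒ 16
H1 returns (16, 9)
= (16, 9)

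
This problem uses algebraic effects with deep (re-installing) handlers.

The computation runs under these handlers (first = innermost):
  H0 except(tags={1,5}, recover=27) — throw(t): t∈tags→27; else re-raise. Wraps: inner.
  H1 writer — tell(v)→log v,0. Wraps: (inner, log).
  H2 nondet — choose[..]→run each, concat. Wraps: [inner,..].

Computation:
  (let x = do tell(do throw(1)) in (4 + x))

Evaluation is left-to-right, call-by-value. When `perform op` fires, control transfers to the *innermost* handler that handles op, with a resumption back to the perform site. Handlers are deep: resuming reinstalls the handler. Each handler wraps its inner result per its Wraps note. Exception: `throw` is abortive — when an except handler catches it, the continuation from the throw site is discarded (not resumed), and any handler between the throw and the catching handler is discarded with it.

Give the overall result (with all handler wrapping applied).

Answer: [(27, ())]

Working:
throw(1) @ H0 caught ⇒ 27
H1 returns (27, ())
H2 returns [(27, ())]
= [(27, ())]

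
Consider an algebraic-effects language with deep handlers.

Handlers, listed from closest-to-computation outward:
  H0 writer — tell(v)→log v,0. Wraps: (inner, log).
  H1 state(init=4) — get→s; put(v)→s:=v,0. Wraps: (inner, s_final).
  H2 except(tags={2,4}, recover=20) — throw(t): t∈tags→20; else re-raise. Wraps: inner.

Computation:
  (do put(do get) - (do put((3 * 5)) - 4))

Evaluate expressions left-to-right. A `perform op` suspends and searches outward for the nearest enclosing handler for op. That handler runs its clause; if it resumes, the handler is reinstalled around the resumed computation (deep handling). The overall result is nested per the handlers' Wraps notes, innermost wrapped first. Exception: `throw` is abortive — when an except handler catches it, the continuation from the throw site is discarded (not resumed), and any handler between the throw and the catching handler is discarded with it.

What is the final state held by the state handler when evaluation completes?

Answer: 15

Step-by-step:
get @ H1 ⇒ 4
put(4) @ H1 ⇒ s:=4
put(15) @ H1 ⇒ s:=15
H0 returns (4, ())
H1 returns ((4, ()), 15)
H2 returns ((4, ()), 15)
= ((4, ()), 15)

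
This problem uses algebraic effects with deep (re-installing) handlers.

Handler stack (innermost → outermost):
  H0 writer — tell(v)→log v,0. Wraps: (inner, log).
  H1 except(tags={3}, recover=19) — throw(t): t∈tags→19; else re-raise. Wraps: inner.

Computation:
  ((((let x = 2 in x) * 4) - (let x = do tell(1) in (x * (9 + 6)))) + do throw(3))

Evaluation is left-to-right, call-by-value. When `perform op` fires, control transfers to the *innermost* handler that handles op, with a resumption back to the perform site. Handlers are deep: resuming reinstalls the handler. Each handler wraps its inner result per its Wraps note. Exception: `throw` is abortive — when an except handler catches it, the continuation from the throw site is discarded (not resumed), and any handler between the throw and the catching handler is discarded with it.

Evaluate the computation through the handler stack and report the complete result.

Step-by-step:
tell(1) @ H0 ⇒ log+=1
throw(3) @ H1 caught ⇒ 19
= 19

Answer: 19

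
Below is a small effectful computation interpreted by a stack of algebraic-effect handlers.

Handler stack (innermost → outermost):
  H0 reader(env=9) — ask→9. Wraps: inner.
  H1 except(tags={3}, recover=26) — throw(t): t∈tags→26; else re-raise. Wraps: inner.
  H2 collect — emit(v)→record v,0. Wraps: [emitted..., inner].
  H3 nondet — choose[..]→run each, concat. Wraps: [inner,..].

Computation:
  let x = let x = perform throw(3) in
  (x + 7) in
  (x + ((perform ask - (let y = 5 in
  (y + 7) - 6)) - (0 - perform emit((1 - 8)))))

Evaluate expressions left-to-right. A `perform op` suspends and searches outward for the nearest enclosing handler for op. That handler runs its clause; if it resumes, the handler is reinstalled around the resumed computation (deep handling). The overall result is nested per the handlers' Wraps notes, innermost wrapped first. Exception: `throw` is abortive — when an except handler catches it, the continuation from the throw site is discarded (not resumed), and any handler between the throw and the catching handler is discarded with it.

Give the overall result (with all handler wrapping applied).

Working:
throw(3) @ H1 caught ⇒ 26
H2 returns [26]
H3 returns [[26]]
= [[26]]

Answer: [[26]]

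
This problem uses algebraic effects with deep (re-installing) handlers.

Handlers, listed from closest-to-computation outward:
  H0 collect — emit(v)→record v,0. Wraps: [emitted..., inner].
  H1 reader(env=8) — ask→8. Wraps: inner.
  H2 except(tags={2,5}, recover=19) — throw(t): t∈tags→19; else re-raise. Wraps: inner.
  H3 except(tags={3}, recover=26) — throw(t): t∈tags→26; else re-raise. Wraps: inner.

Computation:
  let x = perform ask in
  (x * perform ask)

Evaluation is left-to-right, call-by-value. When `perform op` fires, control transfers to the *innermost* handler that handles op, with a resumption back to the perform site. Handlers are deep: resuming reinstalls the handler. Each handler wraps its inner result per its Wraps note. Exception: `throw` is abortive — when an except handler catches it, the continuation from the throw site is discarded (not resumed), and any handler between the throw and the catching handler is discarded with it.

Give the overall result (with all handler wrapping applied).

Answer: [64]

Working:
ask @ H1 ⇒ 8
ask @ H1 ⇒ 8
H0 returns [64]
H1 returns [64]
H2 returns [64]
H3 returns [64]
= [64]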